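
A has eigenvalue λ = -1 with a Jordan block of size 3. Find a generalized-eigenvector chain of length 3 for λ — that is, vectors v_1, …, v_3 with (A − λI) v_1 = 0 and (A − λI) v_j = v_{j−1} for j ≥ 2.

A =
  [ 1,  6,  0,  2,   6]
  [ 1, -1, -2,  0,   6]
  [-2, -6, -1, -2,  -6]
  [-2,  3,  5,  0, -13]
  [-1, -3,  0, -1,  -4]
A Jordan chain for λ = -1 of length 3:
v_1 = (-2, 0, 2, -1, 1)ᵀ
v_2 = (0, -2, 0, 5, 0)ᵀ
v_3 = (0, 0, 1, 0, 0)ᵀ

Let N = A − (-1)·I. We want v_3 with N^3 v_3 = 0 but N^2 v_3 ≠ 0; then v_{j-1} := N · v_j for j = 3, …, 2.

Pick v_3 = (0, 0, 1, 0, 0)ᵀ.
Then v_2 = N · v_3 = (0, -2, 0, 5, 0)ᵀ.
Then v_1 = N · v_2 = (-2, 0, 2, -1, 1)ᵀ.

Sanity check: (A − (-1)·I) v_1 = (0, 0, 0, 0, 0)ᵀ = 0. ✓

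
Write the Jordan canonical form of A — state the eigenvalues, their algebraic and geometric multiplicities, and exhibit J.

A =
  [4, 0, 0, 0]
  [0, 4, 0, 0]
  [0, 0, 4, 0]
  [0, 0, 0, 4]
J_1(4) ⊕ J_1(4) ⊕ J_1(4) ⊕ J_1(4)

The characteristic polynomial is
  det(x·I − A) = x^4 - 16*x^3 + 96*x^2 - 256*x + 256 = (x - 4)^4

Eigenvalues and multiplicities (the geometric multiplicity of λ is n − rank(A − λI), which equals the number of Jordan blocks for λ):
  λ = 4: algebraic multiplicity = 4, geometric multiplicity = 4

Determining the block sizes for each eigenvalue:
  λ = 4: gm = am = 4, so every block has size 1 → block sizes [1, 1, 1, 1]

Assembling the blocks gives a Jordan form
J =
  [4, 0, 0, 0]
  [0, 4, 0, 0]
  [0, 0, 4, 0]
  [0, 0, 0, 4]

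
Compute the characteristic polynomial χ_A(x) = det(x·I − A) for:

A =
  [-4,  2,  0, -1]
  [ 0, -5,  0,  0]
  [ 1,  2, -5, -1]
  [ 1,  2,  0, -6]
x^4 + 20*x^3 + 150*x^2 + 500*x + 625

Expanding det(x·I − A) (e.g. by cofactor expansion or by noting that A is similar to its Jordan form J, which has the same characteristic polynomial as A) gives
  χ_A(x) = x^4 + 20*x^3 + 150*x^2 + 500*x + 625
which factors as (x + 5)^4. The eigenvalues (with algebraic multiplicities) are λ = -5 with multiplicity 4.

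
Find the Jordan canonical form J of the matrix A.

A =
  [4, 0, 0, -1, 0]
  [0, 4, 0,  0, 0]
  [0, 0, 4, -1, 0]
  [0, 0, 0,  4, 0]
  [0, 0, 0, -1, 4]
J_2(4) ⊕ J_1(4) ⊕ J_1(4) ⊕ J_1(4)

The characteristic polynomial is
  det(x·I − A) = x^5 - 20*x^4 + 160*x^3 - 640*x^2 + 1280*x - 1024 = (x - 4)^5

Eigenvalues and multiplicities (the geometric multiplicity of λ is n − rank(A − λI), which equals the number of Jordan blocks for λ):
  λ = 4: algebraic multiplicity = 5, geometric multiplicity = 4

Determining the block sizes for each eigenvalue:
  λ = 4: 4 blocks summing to 5 forces exactly one block of size 2 and the rest size 1 → block sizes [2, 1, 1, 1]

Assembling the blocks gives a Jordan form
J =
  [4, 1, 0, 0, 0]
  [0, 4, 0, 0, 0]
  [0, 0, 4, 0, 0]
  [0, 0, 0, 4, 0]
  [0, 0, 0, 0, 4]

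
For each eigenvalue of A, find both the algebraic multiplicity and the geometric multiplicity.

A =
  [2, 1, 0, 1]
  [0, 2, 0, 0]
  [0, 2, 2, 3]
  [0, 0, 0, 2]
λ = 2: alg = 4, geom = 2

Step 1 — factor the characteristic polynomial to read off the algebraic multiplicities:
  χ_A(x) = (x - 2)^4

Step 2 — compute geometric multiplicities via the rank-nullity identity g(λ) = n − rank(A − λI):
  rank(A − (2)·I) = 2, so dim ker(A − (2)·I) = n − 2 = 2

Summary:
  λ = 2: algebraic multiplicity = 4, geometric multiplicity = 2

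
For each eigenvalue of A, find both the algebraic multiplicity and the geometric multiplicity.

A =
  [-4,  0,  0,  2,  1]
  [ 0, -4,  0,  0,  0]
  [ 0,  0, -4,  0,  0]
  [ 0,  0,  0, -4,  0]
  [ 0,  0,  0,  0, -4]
λ = -4: alg = 5, geom = 4

Step 1 — factor the characteristic polynomial to read off the algebraic multiplicities:
  χ_A(x) = (x + 4)^5

Step 2 — compute geometric multiplicities via the rank-nullity identity g(λ) = n − rank(A − λI):
  rank(A − (-4)·I) = 1, so dim ker(A − (-4)·I) = n − 1 = 4

Summary:
  λ = -4: algebraic multiplicity = 5, geometric multiplicity = 4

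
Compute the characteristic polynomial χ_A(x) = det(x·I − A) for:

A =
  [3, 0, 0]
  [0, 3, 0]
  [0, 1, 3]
x^3 - 9*x^2 + 27*x - 27

Expanding det(x·I − A) (e.g. by cofactor expansion or by noting that A is similar to its Jordan form J, which has the same characteristic polynomial as A) gives
  χ_A(x) = x^3 - 9*x^2 + 27*x - 27
which factors as (x - 3)^3. The eigenvalues (with algebraic multiplicities) are λ = 3 with multiplicity 3.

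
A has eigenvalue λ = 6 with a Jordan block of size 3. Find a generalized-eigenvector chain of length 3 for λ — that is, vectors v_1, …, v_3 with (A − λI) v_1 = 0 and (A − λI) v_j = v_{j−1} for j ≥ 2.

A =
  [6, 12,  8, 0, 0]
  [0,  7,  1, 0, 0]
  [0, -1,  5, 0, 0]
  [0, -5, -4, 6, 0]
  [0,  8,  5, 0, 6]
A Jordan chain for λ = 6 of length 3:
v_1 = (4, 0, 0, -1, 3)ᵀ
v_2 = (12, 1, -1, -5, 8)ᵀ
v_3 = (0, 1, 0, 0, 0)ᵀ

Let N = A − (6)·I. We want v_3 with N^3 v_3 = 0 but N^2 v_3 ≠ 0; then v_{j-1} := N · v_j for j = 3, …, 2.

Pick v_3 = (0, 1, 0, 0, 0)ᵀ.
Then v_2 = N · v_3 = (12, 1, -1, -5, 8)ᵀ.
Then v_1 = N · v_2 = (4, 0, 0, -1, 3)ᵀ.

Sanity check: (A − (6)·I) v_1 = (0, 0, 0, 0, 0)ᵀ = 0. ✓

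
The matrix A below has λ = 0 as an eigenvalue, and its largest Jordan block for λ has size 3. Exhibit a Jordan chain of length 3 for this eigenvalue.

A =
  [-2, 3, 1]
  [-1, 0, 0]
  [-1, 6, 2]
A Jordan chain for λ = 0 of length 3:
v_1 = (0, 2, -6)ᵀ
v_2 = (-2, -1, -1)ᵀ
v_3 = (1, 0, 0)ᵀ

Let N = A − (0)·I. We want v_3 with N^3 v_3 = 0 but N^2 v_3 ≠ 0; then v_{j-1} := N · v_j for j = 3, …, 2.

Pick v_3 = (1, 0, 0)ᵀ.
Then v_2 = N · v_3 = (-2, -1, -1)ᵀ.
Then v_1 = N · v_2 = (0, 2, -6)ᵀ.

Sanity check: (A − (0)·I) v_1 = (0, 0, 0)ᵀ = 0. ✓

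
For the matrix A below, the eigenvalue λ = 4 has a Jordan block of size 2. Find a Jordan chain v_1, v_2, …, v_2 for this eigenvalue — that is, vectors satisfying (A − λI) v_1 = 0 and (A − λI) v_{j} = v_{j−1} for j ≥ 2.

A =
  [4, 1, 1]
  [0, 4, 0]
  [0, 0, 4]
A Jordan chain for λ = 4 of length 2:
v_1 = (1, 0, 0)ᵀ
v_2 = (0, 1, 0)ᵀ

Let N = A − (4)·I. We want v_2 with N^2 v_2 = 0 but N^1 v_2 ≠ 0; then v_{j-1} := N · v_j for j = 2, …, 2.

Pick v_2 = (0, 1, 0)ᵀ.
Then v_1 = N · v_2 = (1, 0, 0)ᵀ.

Sanity check: (A − (4)·I) v_1 = (0, 0, 0)ᵀ = 0. ✓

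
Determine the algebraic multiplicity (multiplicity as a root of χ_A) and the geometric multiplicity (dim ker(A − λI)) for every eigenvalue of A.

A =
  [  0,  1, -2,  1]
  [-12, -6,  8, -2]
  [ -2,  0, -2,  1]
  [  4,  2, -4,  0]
λ = -2: alg = 4, geom = 2

Step 1 — factor the characteristic polynomial to read off the algebraic multiplicities:
  χ_A(x) = (x + 2)^4

Step 2 — compute geometric multiplicities via the rank-nullity identity g(λ) = n − rank(A − λI):
  rank(A − (-2)·I) = 2, so dim ker(A − (-2)·I) = n − 2 = 2

Summary:
  λ = -2: algebraic multiplicity = 4, geometric multiplicity = 2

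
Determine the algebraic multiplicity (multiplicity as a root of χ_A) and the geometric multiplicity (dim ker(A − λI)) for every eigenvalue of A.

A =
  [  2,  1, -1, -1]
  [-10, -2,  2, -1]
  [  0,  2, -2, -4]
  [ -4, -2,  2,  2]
λ = 0: alg = 4, geom = 2

Step 1 — factor the characteristic polynomial to read off the algebraic multiplicities:
  χ_A(x) = x^4

Step 2 — compute geometric multiplicities via the rank-nullity identity g(λ) = n − rank(A − λI):
  rank(A − (0)·I) = 2, so dim ker(A − (0)·I) = n − 2 = 2

Summary:
  λ = 0: algebraic multiplicity = 4, geometric multiplicity = 2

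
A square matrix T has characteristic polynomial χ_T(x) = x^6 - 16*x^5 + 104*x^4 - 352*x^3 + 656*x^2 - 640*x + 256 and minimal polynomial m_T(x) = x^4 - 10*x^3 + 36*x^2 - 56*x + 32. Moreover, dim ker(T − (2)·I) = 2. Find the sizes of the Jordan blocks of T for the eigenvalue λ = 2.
Block sizes for λ = 2: [3, 1]

Step 1 — from the characteristic polynomial, algebraic multiplicity of λ = 2 is 4. From dim ker(T − (2)·I) = 2, there are exactly 2 Jordan blocks for λ = 2.
Step 2 — from the minimal polynomial, the factor (x − 2)^3 tells us the largest block for λ = 2 has size 3.
Step 3 — with total size 4, 2 blocks, and largest block 3, the block sizes (in nonincreasing order) are [3, 1].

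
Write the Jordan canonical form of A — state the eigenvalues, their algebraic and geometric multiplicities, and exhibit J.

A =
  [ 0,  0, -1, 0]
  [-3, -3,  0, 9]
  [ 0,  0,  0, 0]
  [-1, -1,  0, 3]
J_3(0) ⊕ J_1(0)

The characteristic polynomial is
  det(x·I − A) = x^4

Eigenvalues and multiplicities (the geometric multiplicity of λ is n − rank(A − λI), which equals the number of Jordan blocks for λ):
  λ = 0: algebraic multiplicity = 4, geometric multiplicity = 2

Determining the block sizes for each eigenvalue:
  λ = 0: with am = 4 and gm = 2, the partition is not yet determined (e.g. several partitions of 4 into 2 parts exist). Let N = A − (0)·I. Computing rank(N^1) = 2, rank(N^2) = 1, rank(N^3) = 0; the number of blocks of size ≥ j is rank(N^{j−1}) − rank(N^j), giving [2, 1, 1]. So we have 1 block(s) of size 3, 1 block(s) of size 1 → block sizes [3, 1]

Assembling the blocks gives a Jordan form
J =
  [0, 1, 0, 0]
  [0, 0, 1, 0]
  [0, 0, 0, 0]
  [0, 0, 0, 0]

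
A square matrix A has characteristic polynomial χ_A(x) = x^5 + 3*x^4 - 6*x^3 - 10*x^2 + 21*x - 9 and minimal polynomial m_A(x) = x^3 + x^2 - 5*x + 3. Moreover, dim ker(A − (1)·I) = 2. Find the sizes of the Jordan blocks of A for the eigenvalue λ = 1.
Block sizes for λ = 1: [2, 1]

Step 1 — from the characteristic polynomial, algebraic multiplicity of λ = 1 is 3. From dim ker(A − (1)·I) = 2, there are exactly 2 Jordan blocks for λ = 1.
Step 2 — from the minimal polynomial, the factor (x − 1)^2 tells us the largest block for λ = 1 has size 2.
Step 3 — with total size 3, 2 blocks, and largest block 2, the block sizes (in nonincreasing order) are [2, 1].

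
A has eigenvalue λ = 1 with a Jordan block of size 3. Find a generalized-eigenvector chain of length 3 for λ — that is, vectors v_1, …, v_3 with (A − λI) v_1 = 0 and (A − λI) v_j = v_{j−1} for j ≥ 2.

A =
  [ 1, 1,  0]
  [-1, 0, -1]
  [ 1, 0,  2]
A Jordan chain for λ = 1 of length 3:
v_1 = (-1, 0, 1)ᵀ
v_2 = (0, -1, 1)ᵀ
v_3 = (1, 0, 0)ᵀ

Let N = A − (1)·I. We want v_3 with N^3 v_3 = 0 but N^2 v_3 ≠ 0; then v_{j-1} := N · v_j for j = 3, …, 2.

Pick v_3 = (1, 0, 0)ᵀ.
Then v_2 = N · v_3 = (0, -1, 1)ᵀ.
Then v_1 = N · v_2 = (-1, 0, 1)ᵀ.

Sanity check: (A − (1)·I) v_1 = (0, 0, 0)ᵀ = 0. ✓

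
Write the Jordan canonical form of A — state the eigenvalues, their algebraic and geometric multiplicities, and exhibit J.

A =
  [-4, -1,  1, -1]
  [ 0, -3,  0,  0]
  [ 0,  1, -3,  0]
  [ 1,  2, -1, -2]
J_2(-3) ⊕ J_2(-3)

The characteristic polynomial is
  det(x·I − A) = x^4 + 12*x^3 + 54*x^2 + 108*x + 81 = (x + 3)^4

Eigenvalues and multiplicities (the geometric multiplicity of λ is n − rank(A − λI), which equals the number of Jordan blocks for λ):
  λ = -3: algebraic multiplicity = 4, geometric multiplicity = 2

Determining the block sizes for each eigenvalue:
  λ = -3: with am = 4 and gm = 2, the partition is not yet determined (e.g. several partitions of 4 into 2 parts exist). Let N = A − (-3)·I. Computing rank(N^1) = 2, rank(N^2) = 0; the number of blocks of size ≥ j is rank(N^{j−1}) − rank(N^j), giving [2, 2]. So we have 2 block(s) of size 2 → block sizes [2, 2]

Assembling the blocks gives a Jordan form
J =
  [-3,  1,  0,  0]
  [ 0, -3,  0,  0]
  [ 0,  0, -3,  1]
  [ 0,  0,  0, -3]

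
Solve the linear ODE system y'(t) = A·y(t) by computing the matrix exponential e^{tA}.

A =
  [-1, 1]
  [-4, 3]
e^{tA} =
  [-2*t*exp(t) + exp(t), t*exp(t)]
  [-4*t*exp(t), 2*t*exp(t) + exp(t)]

Strategy: write A = P · J · P⁻¹ where J is a Jordan canonical form, so e^{tA} = P · e^{tJ} · P⁻¹, and e^{tJ} can be computed block-by-block.

A has Jordan form
J =
  [1, 1]
  [0, 1]
(up to reordering of blocks).

Per-block formulas:
  For a 2×2 Jordan block J_2(1): exp(t · J_2(1)) = e^(1t)·(I + t·N), where N is the 2×2 nilpotent shift.

After assembling e^{tJ} and conjugating by P, we get:

e^{tA} =
  [-2*t*exp(t) + exp(t), t*exp(t)]
  [-4*t*exp(t), 2*t*exp(t) + exp(t)]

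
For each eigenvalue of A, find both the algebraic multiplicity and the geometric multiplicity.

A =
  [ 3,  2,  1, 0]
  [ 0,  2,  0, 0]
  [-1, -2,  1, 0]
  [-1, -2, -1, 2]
λ = 2: alg = 4, geom = 3

Step 1 — factor the characteristic polynomial to read off the algebraic multiplicities:
  χ_A(x) = (x - 2)^4

Step 2 — compute geometric multiplicities via the rank-nullity identity g(λ) = n − rank(A − λI):
  rank(A − (2)·I) = 1, so dim ker(A − (2)·I) = n − 1 = 3

Summary:
  λ = 2: algebraic multiplicity = 4, geometric multiplicity = 3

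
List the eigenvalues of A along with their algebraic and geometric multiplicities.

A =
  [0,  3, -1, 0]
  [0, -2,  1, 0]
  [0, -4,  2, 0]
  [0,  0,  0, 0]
λ = 0: alg = 4, geom = 2

Step 1 — factor the characteristic polynomial to read off the algebraic multiplicities:
  χ_A(x) = x^4

Step 2 — compute geometric multiplicities via the rank-nullity identity g(λ) = n − rank(A − λI):
  rank(A − (0)·I) = 2, so dim ker(A − (0)·I) = n − 2 = 2

Summary:
  λ = 0: algebraic multiplicity = 4, geometric multiplicity = 2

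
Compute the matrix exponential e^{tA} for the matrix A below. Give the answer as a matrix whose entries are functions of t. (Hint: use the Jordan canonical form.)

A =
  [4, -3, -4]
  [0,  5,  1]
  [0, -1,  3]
e^{tA} =
  [exp(4*t), t^2*exp(4*t)/2 - 3*t*exp(4*t), t^2*exp(4*t)/2 - 4*t*exp(4*t)]
  [0, t*exp(4*t) + exp(4*t), t*exp(4*t)]
  [0, -t*exp(4*t), -t*exp(4*t) + exp(4*t)]

Strategy: write A = P · J · P⁻¹ where J is a Jordan canonical form, so e^{tA} = P · e^{tJ} · P⁻¹, and e^{tJ} can be computed block-by-block.

A has Jordan form
J =
  [4, 1, 0]
  [0, 4, 1]
  [0, 0, 4]
(up to reordering of blocks).

Per-block formulas:
  For a 3×3 Jordan block J_3(4): exp(t · J_3(4)) = e^(4t)·(I + t·N + (t^2/2)·N^2), where N is the 3×3 nilpotent shift.

After assembling e^{tJ} and conjugating by P, we get:

e^{tA} =
  [exp(4*t), t^2*exp(4*t)/2 - 3*t*exp(4*t), t^2*exp(4*t)/2 - 4*t*exp(4*t)]
  [0, t*exp(4*t) + exp(4*t), t*exp(4*t)]
  [0, -t*exp(4*t), -t*exp(4*t) + exp(4*t)]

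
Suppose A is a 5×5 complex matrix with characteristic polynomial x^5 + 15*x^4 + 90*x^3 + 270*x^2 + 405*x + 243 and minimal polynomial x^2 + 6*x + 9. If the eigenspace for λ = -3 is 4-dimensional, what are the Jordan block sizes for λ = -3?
Block sizes for λ = -3: [2, 1, 1, 1]

Step 1 — from the characteristic polynomial, algebraic multiplicity of λ = -3 is 5. From dim ker(A − (-3)·I) = 4, there are exactly 4 Jordan blocks for λ = -3.
Step 2 — from the minimal polynomial, the factor (x + 3)^2 tells us the largest block for λ = -3 has size 2.
Step 3 — with total size 5, 4 blocks, and largest block 2, the block sizes (in nonincreasing order) are [2, 1, 1, 1].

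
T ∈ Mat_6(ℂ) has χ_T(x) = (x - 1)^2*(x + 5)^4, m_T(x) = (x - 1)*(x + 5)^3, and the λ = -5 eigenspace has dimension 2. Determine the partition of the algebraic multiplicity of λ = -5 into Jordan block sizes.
Block sizes for λ = -5: [3, 1]

Step 1 — from the characteristic polynomial, algebraic multiplicity of λ = -5 is 4. From dim ker(T − (-5)·I) = 2, there are exactly 2 Jordan blocks for λ = -5.
Step 2 — from the minimal polynomial, the factor (x + 5)^3 tells us the largest block for λ = -5 has size 3.
Step 3 — with total size 4, 2 blocks, and largest block 3, the block sizes (in nonincreasing order) are [3, 1].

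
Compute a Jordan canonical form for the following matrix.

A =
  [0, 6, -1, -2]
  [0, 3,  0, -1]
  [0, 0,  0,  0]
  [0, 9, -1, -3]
J_3(0) ⊕ J_1(0)

The characteristic polynomial is
  det(x·I − A) = x^4

Eigenvalues and multiplicities (the geometric multiplicity of λ is n − rank(A − λI), which equals the number of Jordan blocks for λ):
  λ = 0: algebraic multiplicity = 4, geometric multiplicity = 2

Determining the block sizes for each eigenvalue:
  λ = 0: with am = 4 and gm = 2, the partition is not yet determined (e.g. several partitions of 4 into 2 parts exist). Let N = A − (0)·I. Computing rank(N^1) = 2, rank(N^2) = 1, rank(N^3) = 0; the number of blocks of size ≥ j is rank(N^{j−1}) − rank(N^j), giving [2, 1, 1]. So we have 1 block(s) of size 3, 1 block(s) of size 1 → block sizes [3, 1]

Assembling the blocks gives a Jordan form
J =
  [0, 1, 0, 0]
  [0, 0, 1, 0]
  [0, 0, 0, 0]
  [0, 0, 0, 0]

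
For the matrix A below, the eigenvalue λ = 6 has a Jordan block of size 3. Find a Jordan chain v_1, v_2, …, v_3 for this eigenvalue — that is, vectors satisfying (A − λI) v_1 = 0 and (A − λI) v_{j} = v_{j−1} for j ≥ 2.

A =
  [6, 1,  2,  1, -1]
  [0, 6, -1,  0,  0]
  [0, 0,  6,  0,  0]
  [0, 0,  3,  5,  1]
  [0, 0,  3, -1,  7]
A Jordan chain for λ = 6 of length 3:
v_1 = (-1, 0, 0, 0, 0)ᵀ
v_2 = (2, -1, 0, 3, 3)ᵀ
v_3 = (0, 0, 1, 0, 0)ᵀ

Let N = A − (6)·I. We want v_3 with N^3 v_3 = 0 but N^2 v_3 ≠ 0; then v_{j-1} := N · v_j for j = 3, …, 2.

Pick v_3 = (0, 0, 1, 0, 0)ᵀ.
Then v_2 = N · v_3 = (2, -1, 0, 3, 3)ᵀ.
Then v_1 = N · v_2 = (-1, 0, 0, 0, 0)ᵀ.

Sanity check: (A − (6)·I) v_1 = (0, 0, 0, 0, 0)ᵀ = 0. ✓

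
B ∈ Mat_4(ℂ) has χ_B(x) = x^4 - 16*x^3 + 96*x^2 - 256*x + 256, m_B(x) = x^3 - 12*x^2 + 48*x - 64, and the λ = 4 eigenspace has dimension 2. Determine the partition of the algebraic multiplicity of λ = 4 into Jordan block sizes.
Block sizes for λ = 4: [3, 1]

Step 1 — from the characteristic polynomial, algebraic multiplicity of λ = 4 is 4. From dim ker(B − (4)·I) = 2, there are exactly 2 Jordan blocks for λ = 4.
Step 2 — from the minimal polynomial, the factor (x − 4)^3 tells us the largest block for λ = 4 has size 3.
Step 3 — with total size 4, 2 blocks, and largest block 3, the block sizes (in nonincreasing order) are [3, 1].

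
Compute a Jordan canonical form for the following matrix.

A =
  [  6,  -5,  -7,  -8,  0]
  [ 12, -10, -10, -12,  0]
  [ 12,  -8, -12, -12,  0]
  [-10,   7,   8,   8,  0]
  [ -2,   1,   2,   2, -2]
J_2(-2) ⊕ J_2(-2) ⊕ J_1(-2)

The characteristic polynomial is
  det(x·I − A) = x^5 + 10*x^4 + 40*x^3 + 80*x^2 + 80*x + 32 = (x + 2)^5

Eigenvalues and multiplicities (the geometric multiplicity of λ is n − rank(A − λI), which equals the number of Jordan blocks for λ):
  λ = -2: algebraic multiplicity = 5, geometric multiplicity = 3

Determining the block sizes for each eigenvalue:
  λ = -2: with am = 5 and gm = 3, the partition is not yet determined (e.g. several partitions of 5 into 3 parts exist). Let N = A − (-2)·I. Computing rank(N^1) = 2, rank(N^2) = 0; the number of blocks of size ≥ j is rank(N^{j−1}) − rank(N^j), giving [3, 2]. So we have 2 block(s) of size 2, 1 block(s) of size 1 → block sizes [2, 2, 1]

Assembling the blocks gives a Jordan form
J =
  [-2,  1,  0,  0,  0]
  [ 0, -2,  0,  0,  0]
  [ 0,  0, -2,  1,  0]
  [ 0,  0,  0, -2,  0]
  [ 0,  0,  0,  0, -2]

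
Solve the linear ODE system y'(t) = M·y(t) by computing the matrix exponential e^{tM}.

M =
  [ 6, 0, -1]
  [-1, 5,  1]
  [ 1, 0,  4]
e^{tM} =
  [t*exp(5*t) + exp(5*t), 0, -t*exp(5*t)]
  [-t*exp(5*t), exp(5*t), t*exp(5*t)]
  [t*exp(5*t), 0, -t*exp(5*t) + exp(5*t)]

Strategy: write M = P · J · P⁻¹ where J is a Jordan canonical form, so e^{tM} = P · e^{tJ} · P⁻¹, and e^{tJ} can be computed block-by-block.

M has Jordan form
J =
  [5, 1, 0]
  [0, 5, 0]
  [0, 0, 5]
(up to reordering of blocks).

Per-block formulas:
  For a 1×1 block at λ = 5: exp(t · [5]) = [e^(5t)].
  For a 2×2 Jordan block J_2(5): exp(t · J_2(5)) = e^(5t)·(I + t·N), where N is the 2×2 nilpotent shift.

After assembling e^{tJ} and conjugating by P, we get:

e^{tM} =
  [t*exp(5*t) + exp(5*t), 0, -t*exp(5*t)]
  [-t*exp(5*t), exp(5*t), t*exp(5*t)]
  [t*exp(5*t), 0, -t*exp(5*t) + exp(5*t)]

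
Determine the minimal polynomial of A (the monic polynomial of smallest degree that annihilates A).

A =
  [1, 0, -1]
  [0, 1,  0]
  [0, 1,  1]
x^3 - 3*x^2 + 3*x - 1

The characteristic polynomial is χ_A(x) = (x - 1)^3, so the eigenvalues are known. The minimal polynomial is
  m_A(x) = Π_λ (x − λ)^{k_λ}
where k_λ is the size of the *largest* Jordan block for λ (equivalently, the smallest k with (A − λI)^k v = 0 for every generalised eigenvector v of λ).

  λ = 1: largest Jordan block has size 3, contributing (x − 1)^3

So m_A(x) = (x - 1)^3 = x^3 - 3*x^2 + 3*x - 1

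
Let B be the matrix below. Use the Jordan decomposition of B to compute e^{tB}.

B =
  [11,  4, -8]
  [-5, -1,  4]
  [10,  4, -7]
e^{tB} =
  [10*t*exp(t) + exp(t), 4*t*exp(t), -8*t*exp(t)]
  [-5*t*exp(t), -2*t*exp(t) + exp(t), 4*t*exp(t)]
  [10*t*exp(t), 4*t*exp(t), -8*t*exp(t) + exp(t)]

Strategy: write B = P · J · P⁻¹ where J is a Jordan canonical form, so e^{tB} = P · e^{tJ} · P⁻¹, and e^{tJ} can be computed block-by-block.

B has Jordan form
J =
  [1, 1, 0]
  [0, 1, 0]
  [0, 0, 1]
(up to reordering of blocks).

Per-block formulas:
  For a 1×1 block at λ = 1: exp(t · [1]) = [e^(1t)].
  For a 2×2 Jordan block J_2(1): exp(t · J_2(1)) = e^(1t)·(I + t·N), where N is the 2×2 nilpotent shift.

After assembling e^{tJ} and conjugating by P, we get:

e^{tB} =
  [10*t*exp(t) + exp(t), 4*t*exp(t), -8*t*exp(t)]
  [-5*t*exp(t), -2*t*exp(t) + exp(t), 4*t*exp(t)]
  [10*t*exp(t), 4*t*exp(t), -8*t*exp(t) + exp(t)]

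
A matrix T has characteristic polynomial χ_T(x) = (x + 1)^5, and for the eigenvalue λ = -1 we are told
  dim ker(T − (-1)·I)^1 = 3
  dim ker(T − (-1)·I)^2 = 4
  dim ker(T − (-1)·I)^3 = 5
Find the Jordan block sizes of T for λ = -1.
Block sizes for λ = -1: [3, 1, 1]

From the dimensions of kernels of powers, the number of Jordan blocks of size at least j is d_j − d_{j−1} where d_j = dim ker(N^j) (with d_0 = 0). Computing the differences gives [3, 1, 1].
The number of blocks of size exactly k is (#blocks of size ≥ k) − (#blocks of size ≥ k + 1), so the partition is: 2 block(s) of size 1, 1 block(s) of size 3.
In nonincreasing order the block sizes are [3, 1, 1].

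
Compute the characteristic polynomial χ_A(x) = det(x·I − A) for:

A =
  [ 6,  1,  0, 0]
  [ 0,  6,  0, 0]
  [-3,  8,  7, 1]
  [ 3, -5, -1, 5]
x^4 - 24*x^3 + 216*x^2 - 864*x + 1296

Expanding det(x·I − A) (e.g. by cofactor expansion or by noting that A is similar to its Jordan form J, which has the same characteristic polynomial as A) gives
  χ_A(x) = x^4 - 24*x^3 + 216*x^2 - 864*x + 1296
which factors as (x - 6)^4. The eigenvalues (with algebraic multiplicities) are λ = 6 with multiplicity 4.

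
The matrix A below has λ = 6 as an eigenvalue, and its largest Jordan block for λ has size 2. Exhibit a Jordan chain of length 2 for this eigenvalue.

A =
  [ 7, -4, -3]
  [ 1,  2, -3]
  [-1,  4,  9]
A Jordan chain for λ = 6 of length 2:
v_1 = (1, 1, -1)ᵀ
v_2 = (1, 0, 0)ᵀ

Let N = A − (6)·I. We want v_2 with N^2 v_2 = 0 but N^1 v_2 ≠ 0; then v_{j-1} := N · v_j for j = 2, …, 2.

Pick v_2 = (1, 0, 0)ᵀ.
Then v_1 = N · v_2 = (1, 1, -1)ᵀ.

Sanity check: (A − (6)·I) v_1 = (0, 0, 0)ᵀ = 0. ✓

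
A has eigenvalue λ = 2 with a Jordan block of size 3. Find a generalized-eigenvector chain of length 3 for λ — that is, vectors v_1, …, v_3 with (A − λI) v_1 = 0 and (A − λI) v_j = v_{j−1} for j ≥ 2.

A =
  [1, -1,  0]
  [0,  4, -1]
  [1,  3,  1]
A Jordan chain for λ = 2 of length 3:
v_1 = (1, -1, -2)ᵀ
v_2 = (-1, 0, 1)ᵀ
v_3 = (1, 0, 0)ᵀ

Let N = A − (2)·I. We want v_3 with N^3 v_3 = 0 but N^2 v_3 ≠ 0; then v_{j-1} := N · v_j for j = 3, …, 2.

Pick v_3 = (1, 0, 0)ᵀ.
Then v_2 = N · v_3 = (-1, 0, 1)ᵀ.
Then v_1 = N · v_2 = (1, -1, -2)ᵀ.

Sanity check: (A − (2)·I) v_1 = (0, 0, 0)ᵀ = 0. ✓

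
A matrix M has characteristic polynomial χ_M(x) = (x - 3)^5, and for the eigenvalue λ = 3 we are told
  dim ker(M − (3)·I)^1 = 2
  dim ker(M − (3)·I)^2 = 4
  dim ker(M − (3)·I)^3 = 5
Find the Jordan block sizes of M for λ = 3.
Block sizes for λ = 3: [3, 2]

From the dimensions of kernels of powers, the number of Jordan blocks of size at least j is d_j − d_{j−1} where d_j = dim ker(N^j) (with d_0 = 0). Computing the differences gives [2, 2, 1].
The number of blocks of size exactly k is (#blocks of size ≥ k) − (#blocks of size ≥ k + 1), so the partition is: 1 block(s) of size 2, 1 block(s) of size 3.
In nonincreasing order the block sizes are [3, 2].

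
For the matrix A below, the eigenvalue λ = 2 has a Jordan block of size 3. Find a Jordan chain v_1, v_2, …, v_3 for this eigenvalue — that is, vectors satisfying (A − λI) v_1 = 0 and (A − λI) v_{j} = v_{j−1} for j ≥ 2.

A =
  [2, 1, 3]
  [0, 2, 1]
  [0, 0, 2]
A Jordan chain for λ = 2 of length 3:
v_1 = (1, 0, 0)ᵀ
v_2 = (3, 1, 0)ᵀ
v_3 = (0, 0, 1)ᵀ

Let N = A − (2)·I. We want v_3 with N^3 v_3 = 0 but N^2 v_3 ≠ 0; then v_{j-1} := N · v_j for j = 3, …, 2.

Pick v_3 = (0, 0, 1)ᵀ.
Then v_2 = N · v_3 = (3, 1, 0)ᵀ.
Then v_1 = N · v_2 = (1, 0, 0)ᵀ.

Sanity check: (A − (2)·I) v_1 = (0, 0, 0)ᵀ = 0. ✓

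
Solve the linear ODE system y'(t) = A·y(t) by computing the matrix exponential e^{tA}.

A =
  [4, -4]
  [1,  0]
e^{tA} =
  [2*t*exp(2*t) + exp(2*t), -4*t*exp(2*t)]
  [t*exp(2*t), -2*t*exp(2*t) + exp(2*t)]

Strategy: write A = P · J · P⁻¹ where J is a Jordan canonical form, so e^{tA} = P · e^{tJ} · P⁻¹, and e^{tJ} can be computed block-by-block.

A has Jordan form
J =
  [2, 1]
  [0, 2]
(up to reordering of blocks).

Per-block formulas:
  For a 2×2 Jordan block J_2(2): exp(t · J_2(2)) = e^(2t)·(I + t·N), where N is the 2×2 nilpotent shift.

After assembling e^{tJ} and conjugating by P, we get:

e^{tA} =
  [2*t*exp(2*t) + exp(2*t), -4*t*exp(2*t)]
  [t*exp(2*t), -2*t*exp(2*t) + exp(2*t)]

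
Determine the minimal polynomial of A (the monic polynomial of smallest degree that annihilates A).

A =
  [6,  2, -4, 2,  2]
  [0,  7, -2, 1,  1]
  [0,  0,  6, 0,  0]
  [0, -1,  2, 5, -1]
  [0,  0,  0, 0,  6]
x^2 - 12*x + 36

The characteristic polynomial is χ_A(x) = (x - 6)^5, so the eigenvalues are known. The minimal polynomial is
  m_A(x) = Π_λ (x − λ)^{k_λ}
where k_λ is the size of the *largest* Jordan block for λ (equivalently, the smallest k with (A − λI)^k v = 0 for every generalised eigenvector v of λ).

  λ = 6: largest Jordan block has size 2, contributing (x − 6)^2

So m_A(x) = (x - 6)^2 = x^2 - 12*x + 36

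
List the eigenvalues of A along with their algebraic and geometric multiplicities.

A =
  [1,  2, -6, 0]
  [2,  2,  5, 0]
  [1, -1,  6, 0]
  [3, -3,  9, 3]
λ = 3: alg = 4, geom = 2

Step 1 — factor the characteristic polynomial to read off the algebraic multiplicities:
  χ_A(x) = (x - 3)^4

Step 2 — compute geometric multiplicities via the rank-nullity identity g(λ) = n − rank(A − λI):
  rank(A − (3)·I) = 2, so dim ker(A − (3)·I) = n − 2 = 2

Summary:
  λ = 3: algebraic multiplicity = 4, geometric multiplicity = 2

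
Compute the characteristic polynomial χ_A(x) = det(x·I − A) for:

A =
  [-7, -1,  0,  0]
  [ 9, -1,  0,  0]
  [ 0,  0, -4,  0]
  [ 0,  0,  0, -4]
x^4 + 16*x^3 + 96*x^2 + 256*x + 256

Expanding det(x·I − A) (e.g. by cofactor expansion or by noting that A is similar to its Jordan form J, which has the same characteristic polynomial as A) gives
  χ_A(x) = x^4 + 16*x^3 + 96*x^2 + 256*x + 256
which factors as (x + 4)^4. The eigenvalues (with algebraic multiplicities) are λ = -4 with multiplicity 4.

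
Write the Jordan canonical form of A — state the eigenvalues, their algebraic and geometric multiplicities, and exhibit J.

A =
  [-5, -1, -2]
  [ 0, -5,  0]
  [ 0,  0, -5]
J_2(-5) ⊕ J_1(-5)

The characteristic polynomial is
  det(x·I − A) = x^3 + 15*x^2 + 75*x + 125 = (x + 5)^3

Eigenvalues and multiplicities (the geometric multiplicity of λ is n − rank(A − λI), which equals the number of Jordan blocks for λ):
  λ = -5: algebraic multiplicity = 3, geometric multiplicity = 2

Determining the block sizes for each eigenvalue:
  λ = -5: 2 blocks summing to 3 forces exactly one block of size 2 and the rest size 1 → block sizes [2, 1]

Assembling the blocks gives a Jordan form
J =
  [-5,  1,  0]
  [ 0, -5,  0]
  [ 0,  0, -5]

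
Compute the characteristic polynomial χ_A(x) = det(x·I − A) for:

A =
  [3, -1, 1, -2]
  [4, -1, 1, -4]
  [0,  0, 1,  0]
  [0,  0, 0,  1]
x^4 - 4*x^3 + 6*x^2 - 4*x + 1

Expanding det(x·I − A) (e.g. by cofactor expansion or by noting that A is similar to its Jordan form J, which has the same characteristic polynomial as A) gives
  χ_A(x) = x^4 - 4*x^3 + 6*x^2 - 4*x + 1
which factors as (x - 1)^4. The eigenvalues (with algebraic multiplicities) are λ = 1 with multiplicity 4.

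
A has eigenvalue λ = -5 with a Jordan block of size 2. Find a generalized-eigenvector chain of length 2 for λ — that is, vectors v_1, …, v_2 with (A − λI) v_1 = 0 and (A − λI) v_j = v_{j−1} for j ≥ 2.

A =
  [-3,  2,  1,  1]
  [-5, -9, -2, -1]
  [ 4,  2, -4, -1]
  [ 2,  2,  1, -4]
A Jordan chain for λ = -5 of length 2:
v_1 = (2, -5, 4, 2)ᵀ
v_2 = (1, 0, 0, 0)ᵀ

Let N = A − (-5)·I. We want v_2 with N^2 v_2 = 0 but N^1 v_2 ≠ 0; then v_{j-1} := N · v_j for j = 2, …, 2.

Pick v_2 = (1, 0, 0, 0)ᵀ.
Then v_1 = N · v_2 = (2, -5, 4, 2)ᵀ.

Sanity check: (A − (-5)·I) v_1 = (0, 0, 0, 0)ᵀ = 0. ✓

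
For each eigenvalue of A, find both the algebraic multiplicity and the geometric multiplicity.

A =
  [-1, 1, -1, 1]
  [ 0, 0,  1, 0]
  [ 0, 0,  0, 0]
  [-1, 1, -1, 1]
λ = 0: alg = 4, geom = 2

Step 1 — factor the characteristic polynomial to read off the algebraic multiplicities:
  χ_A(x) = x^4

Step 2 — compute geometric multiplicities via the rank-nullity identity g(λ) = n − rank(A − λI):
  rank(A − (0)·I) = 2, so dim ker(A − (0)·I) = n − 2 = 2

Summary:
  λ = 0: algebraic multiplicity = 4, geometric multiplicity = 2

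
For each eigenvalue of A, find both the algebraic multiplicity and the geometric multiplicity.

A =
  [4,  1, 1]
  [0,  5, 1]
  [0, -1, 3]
λ = 4: alg = 3, geom = 2

Step 1 — factor the characteristic polynomial to read off the algebraic multiplicities:
  χ_A(x) = (x - 4)^3

Step 2 — compute geometric multiplicities via the rank-nullity identity g(λ) = n − rank(A − λI):
  rank(A − (4)·I) = 1, so dim ker(A − (4)·I) = n − 1 = 2

Summary:
  λ = 4: algebraic multiplicity = 3, geometric multiplicity = 2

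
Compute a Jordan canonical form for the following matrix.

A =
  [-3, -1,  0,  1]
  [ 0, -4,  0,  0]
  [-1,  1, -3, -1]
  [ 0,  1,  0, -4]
J_2(-4) ⊕ J_2(-3)

The characteristic polynomial is
  det(x·I − A) = x^4 + 14*x^3 + 73*x^2 + 168*x + 144 = (x + 3)^2*(x + 4)^2

Eigenvalues and multiplicities (the geometric multiplicity of λ is n − rank(A − λI), which equals the number of Jordan blocks for λ):
  λ = -4: algebraic multiplicity = 2, geometric multiplicity = 1
  λ = -3: algebraic multiplicity = 2, geometric multiplicity = 1

Determining the block sizes for each eigenvalue:
  λ = -4: one block (gm = 1), so the single block has size am = 2 → block sizes [2]
  λ = -3: one block (gm = 1), so the single block has size am = 2 → block sizes [2]

Assembling the blocks gives a Jordan form
J =
  [-4,  1,  0,  0]
  [ 0, -4,  0,  0]
  [ 0,  0, -3,  1]
  [ 0,  0,  0, -3]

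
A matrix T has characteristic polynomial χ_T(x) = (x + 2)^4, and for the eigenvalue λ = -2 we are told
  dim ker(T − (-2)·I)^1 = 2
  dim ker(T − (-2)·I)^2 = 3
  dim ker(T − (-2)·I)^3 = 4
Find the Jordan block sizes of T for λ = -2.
Block sizes for λ = -2: [3, 1]

From the dimensions of kernels of powers, the number of Jordan blocks of size at least j is d_j − d_{j−1} where d_j = dim ker(N^j) (with d_0 = 0). Computing the differences gives [2, 1, 1].
The number of blocks of size exactly k is (#blocks of size ≥ k) − (#blocks of size ≥ k + 1), so the partition is: 1 block(s) of size 1, 1 block(s) of size 3.
In nonincreasing order the block sizes are [3, 1].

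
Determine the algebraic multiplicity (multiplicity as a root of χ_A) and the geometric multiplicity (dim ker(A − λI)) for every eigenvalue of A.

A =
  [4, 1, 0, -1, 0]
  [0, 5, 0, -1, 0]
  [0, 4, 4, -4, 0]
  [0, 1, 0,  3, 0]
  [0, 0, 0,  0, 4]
λ = 4: alg = 5, geom = 4

Step 1 — factor the characteristic polynomial to read off the algebraic multiplicities:
  χ_A(x) = (x - 4)^5

Step 2 — compute geometric multiplicities via the rank-nullity identity g(λ) = n − rank(A − λI):
  rank(A − (4)·I) = 1, so dim ker(A − (4)·I) = n − 1 = 4

Summary:
  λ = 4: algebraic multiplicity = 5, geometric multiplicity = 4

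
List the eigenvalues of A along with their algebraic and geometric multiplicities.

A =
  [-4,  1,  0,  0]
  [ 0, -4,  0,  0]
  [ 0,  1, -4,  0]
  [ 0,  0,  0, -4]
λ = -4: alg = 4, geom = 3

Step 1 — factor the characteristic polynomial to read off the algebraic multiplicities:
  χ_A(x) = (x + 4)^4

Step 2 — compute geometric multiplicities via the rank-nullity identity g(λ) = n − rank(A − λI):
  rank(A − (-4)·I) = 1, so dim ker(A − (-4)·I) = n − 1 = 3

Summary:
  λ = -4: algebraic multiplicity = 4, geometric multiplicity = 3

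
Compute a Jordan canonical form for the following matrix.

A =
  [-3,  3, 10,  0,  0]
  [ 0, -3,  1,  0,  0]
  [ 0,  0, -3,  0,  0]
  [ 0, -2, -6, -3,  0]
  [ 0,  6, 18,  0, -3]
J_3(-3) ⊕ J_1(-3) ⊕ J_1(-3)

The characteristic polynomial is
  det(x·I − A) = x^5 + 15*x^4 + 90*x^3 + 270*x^2 + 405*x + 243 = (x + 3)^5

Eigenvalues and multiplicities (the geometric multiplicity of λ is n − rank(A − λI), which equals the number of Jordan blocks for λ):
  λ = -3: algebraic multiplicity = 5, geometric multiplicity = 3

Determining the block sizes for each eigenvalue:
  λ = -3: with am = 5 and gm = 3, the partition is not yet determined (e.g. several partitions of 5 into 3 parts exist). Let N = A − (-3)·I. Computing rank(N^1) = 2, rank(N^2) = 1, rank(N^3) = 0; the number of blocks of size ≥ j is rank(N^{j−1}) − rank(N^j), giving [3, 1, 1]. So we have 1 block(s) of size 3, 2 block(s) of size 1 → block sizes [3, 1, 1]

Assembling the blocks gives a Jordan form
J =
  [-3,  1,  0,  0,  0]
  [ 0, -3,  1,  0,  0]
  [ 0,  0, -3,  0,  0]
  [ 0,  0,  0, -3,  0]
  [ 0,  0,  0,  0, -3]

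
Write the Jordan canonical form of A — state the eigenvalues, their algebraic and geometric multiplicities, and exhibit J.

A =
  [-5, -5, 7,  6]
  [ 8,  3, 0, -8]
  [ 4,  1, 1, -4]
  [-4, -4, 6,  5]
J_3(1) ⊕ J_1(1)

The characteristic polynomial is
  det(x·I − A) = x^4 - 4*x^3 + 6*x^2 - 4*x + 1 = (x - 1)^4

Eigenvalues and multiplicities (the geometric multiplicity of λ is n − rank(A − λI), which equals the number of Jordan blocks for λ):
  λ = 1: algebraic multiplicity = 4, geometric multiplicity = 2

Determining the block sizes for each eigenvalue:
  λ = 1: with am = 4 and gm = 2, the partition is not yet determined (e.g. several partitions of 4 into 2 parts exist). Let N = A − (1)·I. Computing rank(N^1) = 2, rank(N^2) = 1, rank(N^3) = 0; the number of blocks of size ≥ j is rank(N^{j−1}) − rank(N^j), giving [2, 1, 1]. So we have 1 block(s) of size 3, 1 block(s) of size 1 → block sizes [3, 1]

Assembling the blocks gives a Jordan form
J =
  [1, 1, 0, 0]
  [0, 1, 1, 0]
  [0, 0, 1, 0]
  [0, 0, 0, 1]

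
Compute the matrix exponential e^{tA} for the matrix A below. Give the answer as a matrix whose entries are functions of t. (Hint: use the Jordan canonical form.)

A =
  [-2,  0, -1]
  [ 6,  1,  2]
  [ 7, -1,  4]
e^{tA} =
  [t^2*exp(t) - 3*t*exp(t) + exp(t), t^2*exp(t)/2, -t*exp(t)]
  [-2*t^2*exp(t) + 6*t*exp(t), -t^2*exp(t) + exp(t), 2*t*exp(t)]
  [-3*t^2*exp(t) + 7*t*exp(t), -3*t^2*exp(t)/2 - t*exp(t), 3*t*exp(t) + exp(t)]

Strategy: write A = P · J · P⁻¹ where J is a Jordan canonical form, so e^{tA} = P · e^{tJ} · P⁻¹, and e^{tJ} can be computed block-by-block.

A has Jordan form
J =
  [1, 1, 0]
  [0, 1, 1]
  [0, 0, 1]
(up to reordering of blocks).

Per-block formulas:
  For a 3×3 Jordan block J_3(1): exp(t · J_3(1)) = e^(1t)·(I + t·N + (t^2/2)·N^2), where N is the 3×3 nilpotent shift.

After assembling e^{tJ} and conjugating by P, we get:

e^{tA} =
  [t^2*exp(t) - 3*t*exp(t) + exp(t), t^2*exp(t)/2, -t*exp(t)]
  [-2*t^2*exp(t) + 6*t*exp(t), -t^2*exp(t) + exp(t), 2*t*exp(t)]
  [-3*t^2*exp(t) + 7*t*exp(t), -3*t^2*exp(t)/2 - t*exp(t), 3*t*exp(t) + exp(t)]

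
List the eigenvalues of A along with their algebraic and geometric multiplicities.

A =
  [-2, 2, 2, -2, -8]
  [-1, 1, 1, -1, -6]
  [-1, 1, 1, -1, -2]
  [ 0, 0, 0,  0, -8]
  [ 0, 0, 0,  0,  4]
λ = 0: alg = 4, geom = 3; λ = 4: alg = 1, geom = 1

Step 1 — factor the characteristic polynomial to read off the algebraic multiplicities:
  χ_A(x) = x^4*(x - 4)

Step 2 — compute geometric multiplicities via the rank-nullity identity g(λ) = n − rank(A − λI):
  rank(A − (0)·I) = 2, so dim ker(A − (0)·I) = n − 2 = 3
  rank(A − (4)·I) = 4, so dim ker(A − (4)·I) = n − 4 = 1

Summary:
  λ = 0: algebraic multiplicity = 4, geometric multiplicity = 3
  λ = 4: algebraic multiplicity = 1, geometric multiplicity = 1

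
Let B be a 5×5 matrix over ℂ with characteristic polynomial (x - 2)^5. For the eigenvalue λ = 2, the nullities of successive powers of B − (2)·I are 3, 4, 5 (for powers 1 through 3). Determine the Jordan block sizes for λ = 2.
Block sizes for λ = 2: [3, 1, 1]

From the dimensions of kernels of powers, the number of Jordan blocks of size at least j is d_j − d_{j−1} where d_j = dim ker(N^j) (with d_0 = 0). Computing the differences gives [3, 1, 1].
The number of blocks of size exactly k is (#blocks of size ≥ k) − (#blocks of size ≥ k + 1), so the partition is: 2 block(s) of size 1, 1 block(s) of size 3.
In nonincreasing order the block sizes are [3, 1, 1].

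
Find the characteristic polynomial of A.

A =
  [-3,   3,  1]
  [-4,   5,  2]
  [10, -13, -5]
x^3 + 3*x^2 + 3*x + 1

Expanding det(x·I − A) (e.g. by cofactor expansion or by noting that A is similar to its Jordan form J, which has the same characteristic polynomial as A) gives
  χ_A(x) = x^3 + 3*x^2 + 3*x + 1
which factors as (x + 1)^3. The eigenvalues (with algebraic multiplicities) are λ = -1 with multiplicity 3.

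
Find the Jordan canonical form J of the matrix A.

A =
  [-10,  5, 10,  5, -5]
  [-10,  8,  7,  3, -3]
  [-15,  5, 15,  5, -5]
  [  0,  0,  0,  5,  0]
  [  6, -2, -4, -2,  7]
J_3(5) ⊕ J_1(5) ⊕ J_1(5)

The characteristic polynomial is
  det(x·I − A) = x^5 - 25*x^4 + 250*x^3 - 1250*x^2 + 3125*x - 3125 = (x - 5)^5

Eigenvalues and multiplicities (the geometric multiplicity of λ is n − rank(A − λI), which equals the number of Jordan blocks for λ):
  λ = 5: algebraic multiplicity = 5, geometric multiplicity = 3

Determining the block sizes for each eigenvalue:
  λ = 5: with am = 5 and gm = 3, the partition is not yet determined (e.g. several partitions of 5 into 3 parts exist). Let N = A − (5)·I. Computing rank(N^1) = 2, rank(N^2) = 1, rank(N^3) = 0; the number of blocks of size ≥ j is rank(N^{j−1}) − rank(N^j), giving [3, 1, 1]. So we have 1 block(s) of size 3, 2 block(s) of size 1 → block sizes [3, 1, 1]

Assembling the blocks gives a Jordan form
J =
  [5, 1, 0, 0, 0]
  [0, 5, 1, 0, 0]
  [0, 0, 5, 0, 0]
  [0, 0, 0, 5, 0]
  [0, 0, 0, 0, 5]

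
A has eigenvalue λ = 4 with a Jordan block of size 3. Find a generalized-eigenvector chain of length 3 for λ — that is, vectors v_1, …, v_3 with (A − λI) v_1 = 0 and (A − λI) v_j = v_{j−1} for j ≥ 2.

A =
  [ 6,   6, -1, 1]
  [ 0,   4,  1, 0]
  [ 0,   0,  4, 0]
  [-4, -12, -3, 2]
A Jordan chain for λ = 4 of length 3:
v_1 = (1, 0, 0, -2)ᵀ
v_2 = (-1, 1, 0, -3)ᵀ
v_3 = (0, 0, 1, 0)ᵀ

Let N = A − (4)·I. We want v_3 with N^3 v_3 = 0 but N^2 v_3 ≠ 0; then v_{j-1} := N · v_j for j = 3, …, 2.

Pick v_3 = (0, 0, 1, 0)ᵀ.
Then v_2 = N · v_3 = (-1, 1, 0, -3)ᵀ.
Then v_1 = N · v_2 = (1, 0, 0, -2)ᵀ.

Sanity check: (A − (4)·I) v_1 = (0, 0, 0, 0)ᵀ = 0. ✓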